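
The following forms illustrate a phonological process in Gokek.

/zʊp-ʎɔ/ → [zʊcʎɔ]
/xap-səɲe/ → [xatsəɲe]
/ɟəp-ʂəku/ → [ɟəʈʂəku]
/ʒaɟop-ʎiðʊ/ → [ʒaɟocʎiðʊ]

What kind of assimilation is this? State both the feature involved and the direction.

regressive place assimilation

Underlying /p/ is realised as [c] next to /ʎ/; /ʎ/ itself does not change.
The change bilabial → palatal matches the place of the following /ʎ/, identifying this as place assimilation.
Manner and voice are unchanged, so the assimilation is partial, not total.
Checking the remaining alternations: /p/ → [t] before /s/ (bilabial → alveolar, matching alveolar); /p/ → [ʈ] before /ʂ/ (bilabial → retroflex, matching retroflex) — only place changes, and always toward the following segment.
The trigger is the following segment, so the direction is regressive (anticipatory).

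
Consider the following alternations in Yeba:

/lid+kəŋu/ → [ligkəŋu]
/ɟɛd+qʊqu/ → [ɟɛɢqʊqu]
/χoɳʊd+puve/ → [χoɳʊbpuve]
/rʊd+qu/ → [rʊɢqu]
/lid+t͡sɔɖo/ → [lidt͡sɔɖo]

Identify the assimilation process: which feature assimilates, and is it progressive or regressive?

The segment that alternates is /d/, which surfaces as [g] when adjacent to /k/.
/d/ is alveolar while /k/ is velar; the output [g] is velar, matching the trigger — so the feature that spreads is place.
Manner and voice are unchanged, so the assimilation is partial, not total.
Checking the remaining alternations: /d/ → [ɢ] before /q/ (alveolar → uvular, matching uvular); /d/ → [b] before /p/ (alveolar → bilabial, matching bilabial) — only place changes, and always toward the following segment.
Nothing changes in [lidt͡sɔɖo]: there the adjacent consonants already agree in place (/d/ and /t͡s/ are both alveolar), so this form is consistent with the same rule.
The trigger is the following segment, so the direction is regressive (anticipatory).

regressive place assimilation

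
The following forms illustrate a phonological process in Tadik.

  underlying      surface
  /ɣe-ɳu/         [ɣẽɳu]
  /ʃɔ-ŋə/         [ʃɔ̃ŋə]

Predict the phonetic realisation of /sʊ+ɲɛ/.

[sʊ̃ɲɛ]

The data show regressive nasality assimilation (vowel nasalisation): /e/ → [ẽ] before /ɳ/; /ɔ/ → [ɔ̃] before /ŋ/ — a vowel is nasalised by an immediately following nasal consonant.
/ʊ/ sits next to the nasal /ɲ/ and is therefore nasalised to [ʊ̃].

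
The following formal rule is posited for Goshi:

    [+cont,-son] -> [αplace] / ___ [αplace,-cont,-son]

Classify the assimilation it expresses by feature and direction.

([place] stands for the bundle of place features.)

The shared variable α links the value of the place features (abbreviated [place]) on the target to the same value on the neighbouring segment, so place is the feature that assimilates.
The conditioning segment sits to the right of the focus bar, meaning the trigger follows the segment that changes — regressive assimilation.

regressive place assimilation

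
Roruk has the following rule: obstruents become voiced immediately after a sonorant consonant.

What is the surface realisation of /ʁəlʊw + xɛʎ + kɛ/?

/x/ is a voiceless velar fricative. The preceding trigger /w/ is voiced, so /x/ must become voiced as well.
Changing only its voicing to voiced gives [ɣ] — the voiced velar fricative.
At the second juncture, /k/ likewise becomes [g] adjacent to /ʎ/.

[ʁəlʊwɣɛʎgɛ]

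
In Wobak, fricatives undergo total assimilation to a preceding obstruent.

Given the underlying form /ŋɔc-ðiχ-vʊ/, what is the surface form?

[ŋɔcciχχʊ]

/ð/ is the segment targeted by the rule; it sits immediately after /c/, so it assimilates completely and surfaces as [c].
The same rule applies at the second boundary: /v/ → [χ] next to /χ/.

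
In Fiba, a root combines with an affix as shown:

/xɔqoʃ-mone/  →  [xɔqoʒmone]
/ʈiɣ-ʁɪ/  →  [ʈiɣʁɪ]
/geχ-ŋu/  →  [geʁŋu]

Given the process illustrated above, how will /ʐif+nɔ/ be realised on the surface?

The data show regressive voicing assimilation: /ʃ/ → [ʒ] before /m/; /χ/ → [ʁ] before /ŋ/. In each pair only voicing changes, matching the following consonant, while place and manner stay constant.
Nothing changes in [ʈiɣʁɪ]: there the adjacent consonants already agree in voicing (/ɣ/ and /ʁ/ are both voiced), so this form is consistent with the same rule.
The rule targets /f/ (voiceless labiodental fricative), which sits before the trigger /n/ (voiced).
The voiced labiodental fricative is [v], so /f/ → [v].

[ʐivnɔ]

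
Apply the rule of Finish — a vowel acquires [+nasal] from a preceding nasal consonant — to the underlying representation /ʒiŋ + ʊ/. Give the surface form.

The vowel /ʊ/ is adjacent to the preceding nasal /ŋ/, so it acquires [+nasal] and surfaces as [ʊ̃].

[ʒiŋʊ̃]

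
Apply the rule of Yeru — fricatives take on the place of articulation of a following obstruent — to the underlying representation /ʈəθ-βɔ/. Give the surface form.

/θ/ is a voiceless dental fricative. The following trigger /β/ is bilabial, so /θ/ must become bilabial as well.
Changing only its place to bilabial gives [ɸ] — the voiceless bilabial fricative.

[ʈəɸβɔ]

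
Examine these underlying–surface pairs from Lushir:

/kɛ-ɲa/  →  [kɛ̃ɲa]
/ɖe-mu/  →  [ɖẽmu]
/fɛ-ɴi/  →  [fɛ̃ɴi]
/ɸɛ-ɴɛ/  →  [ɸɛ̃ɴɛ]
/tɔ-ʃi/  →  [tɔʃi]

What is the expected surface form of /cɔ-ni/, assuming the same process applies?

The data show regressive nasality assimilation (vowel nasalisation): /ɛ/ → [ɛ̃] before /ɲ/; /e/ → [ẽ] before /m/; /ɛ/ → [ɛ̃] before /ɴ/ — a vowel is nasalised by an immediately following nasal consonant.
No change occurs in [tɔʃi] because the vowel at the boundary is adjacent to an oral consonant, not a nasal (/ɔ/ next to /ʃ/).
The vowel /ɔ/ is adjacent to the following nasal /n/, so it acquires [+nasal] and surfaces as [ɔ̃].

[cɔ̃ni]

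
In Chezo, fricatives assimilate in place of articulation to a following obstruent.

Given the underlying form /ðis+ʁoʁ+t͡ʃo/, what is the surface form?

[ðiχʁoʒt͡ʃo]

The rule targets /s/ (voiceless alveolar fricative), which sits before the trigger /ʁ/ (uvular).
Changing only its place to uvular gives [χ] — the voiceless uvular fricative.
The same rule applies at the second boundary: /ʁ/ → [ʒ] next to /t͡ʃ/.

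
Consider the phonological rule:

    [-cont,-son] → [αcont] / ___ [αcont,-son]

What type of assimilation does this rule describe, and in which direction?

The rule copies [cont] (continuancy) from the environment onto the target stops; since [±cont] encodes the stop/fricative manner contrast, the assimilating dimension is manner.
The conditioning segment sits to the right of the focus bar, meaning the trigger follows the segment that changes — regressive assimilation.

regressive manner assimilation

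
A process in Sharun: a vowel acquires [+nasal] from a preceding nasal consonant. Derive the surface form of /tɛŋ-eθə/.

[tɛŋẽθə]

The vowel /e/ is adjacent to the preceding nasal /ŋ/, so it acquires [+nasal] and surfaces as [ẽ].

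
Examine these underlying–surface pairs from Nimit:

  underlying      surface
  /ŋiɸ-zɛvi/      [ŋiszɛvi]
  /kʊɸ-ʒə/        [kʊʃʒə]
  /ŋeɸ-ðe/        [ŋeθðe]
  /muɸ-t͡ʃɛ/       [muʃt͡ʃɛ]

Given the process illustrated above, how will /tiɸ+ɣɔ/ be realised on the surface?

The data show regressive place assimilation: /ɸ/ → [s] before /z/; /ɸ/ → [ʃ] before /ʒ/; /ɸ/ → [θ] before /ð/; /ɸ/ → [ʃ] before /t͡ʃ/. In each pair only place changes, matching the following consonant, while manner and voice stay constant.
/ɸ/ is a voiceless bilabial fricative. The following trigger /ɣ/ is velar, so /ɸ/ must become velar as well.
A voiceless velar fricative is [x], so the surface segment is [x].

[tixɣɔ]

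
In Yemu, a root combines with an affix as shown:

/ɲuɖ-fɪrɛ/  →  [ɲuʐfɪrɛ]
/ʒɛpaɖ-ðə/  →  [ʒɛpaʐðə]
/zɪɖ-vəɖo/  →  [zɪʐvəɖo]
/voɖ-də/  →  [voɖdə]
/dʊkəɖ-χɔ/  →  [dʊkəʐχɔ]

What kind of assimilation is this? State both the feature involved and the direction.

The segment that alternates is /ɖ/, which surfaces as [ʐ] when adjacent to /f/.
/ɖ/ is a stop while /f/ is a fricative; the output [ʐ] is a fricative, matching the trigger — so the feature that spreads is manner.
Place and voice are unchanged, so the assimilation is partial, not total.
The same holds elsewhere in the data: /ɖ/ → [ʐ] before /ð/ (stop → fricative, matching a fricative); /ɖ/ → [ʐ] before /v/ (stop → fricative, matching a fricative); /ɖ/ → [ʐ] before /χ/ (stop → fricative, matching a fricative) — only manner changes, and always toward the following segment.
Nothing changes in [voɖdə]: there the adjacent consonants already agree in manner (/ɖ/ and /d/ are both stops), so this form is consistent with the same rule.
Since the segment that changes precedes the conditioning segment, the assimilation is regressive.

regressive manner assimilation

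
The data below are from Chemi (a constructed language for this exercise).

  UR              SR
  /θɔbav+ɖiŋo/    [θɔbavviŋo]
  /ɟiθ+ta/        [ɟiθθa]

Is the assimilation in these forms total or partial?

total assimilation

The segment that alternates is /ɖ/, which surfaces as [v] when adjacent to /v/.
The output [v] is identical to the trigger /v/ — every feature (place, manner, voicing) has been copied — so this is total assimilation.
The remaining alternation confirms this: /t/ → [θ] after /θ/ — in each case the output is a copy of the preceding consonant.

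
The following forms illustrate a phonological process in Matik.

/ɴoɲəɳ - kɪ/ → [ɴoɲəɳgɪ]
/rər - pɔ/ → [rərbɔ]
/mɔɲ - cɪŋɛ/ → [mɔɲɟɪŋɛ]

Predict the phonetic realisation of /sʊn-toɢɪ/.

[sʊndoɢɪ]

The data show progressive voicing assimilation: /k/ → [g] after /ɳ/; /p/ → [b] after /r/; /c/ → [ɟ] after /ɲ/. In each pair only voicing changes, matching the preceding consonant, while place and manner stay constant.
/t/ is a voiceless alveolar stop. The preceding trigger /n/ is voiced, so /t/ must become voiced as well.
A voiced alveolar stop is [d], so the surface segment is [d].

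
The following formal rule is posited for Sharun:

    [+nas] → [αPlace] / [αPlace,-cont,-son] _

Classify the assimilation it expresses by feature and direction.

progressive place assimilation

The rule copies the place features (abbreviated [Place]) from the environment onto the target, so the assimilating feature is place.
Since the environment is written before the underscore, the trigger precedes the target; the direction is progressive.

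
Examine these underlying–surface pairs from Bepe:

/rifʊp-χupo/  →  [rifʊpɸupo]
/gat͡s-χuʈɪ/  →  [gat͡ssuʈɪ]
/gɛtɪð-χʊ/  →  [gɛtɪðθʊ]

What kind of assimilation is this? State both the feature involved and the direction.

progressive place assimilation

Underlying /χ/ is realised as [ɸ] next to /p/; /p/ itself does not change.
The change uvular → bilabial matches the place of the preceding /p/, identifying this as place assimilation.
Manner and voice are unchanged, so the assimilation is partial, not total.
The same holds elsewhere in the data: /χ/ → [s] after /t͡s/ (uvular → alveolar, matching alveolar); /χ/ → [θ] after /ð/ (uvular → dental, matching dental) — only place changes, and always toward the preceding segment.
Since the segment that changes follows the conditioning segment, the assimilation is progressive.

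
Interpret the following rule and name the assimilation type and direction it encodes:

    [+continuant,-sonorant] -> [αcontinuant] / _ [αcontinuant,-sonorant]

The rule copies [continuant] (continuancy) from the environment onto the target fricatives; since [±continuant] encodes the stop/fricative manner contrast, the assimilating dimension is manner.
Since the environment is written after the underscore, the trigger follows the target; the direction is regressive.

regressive manner assimilation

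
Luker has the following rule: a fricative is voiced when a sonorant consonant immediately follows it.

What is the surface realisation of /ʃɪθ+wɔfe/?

The rule targets /θ/ (voiceless dental fricative), which sits before the trigger /w/ (voiced).
Changing only its voicing to voiced gives [ð] — the voiced dental fricative.

[ʃɪðwɔfe]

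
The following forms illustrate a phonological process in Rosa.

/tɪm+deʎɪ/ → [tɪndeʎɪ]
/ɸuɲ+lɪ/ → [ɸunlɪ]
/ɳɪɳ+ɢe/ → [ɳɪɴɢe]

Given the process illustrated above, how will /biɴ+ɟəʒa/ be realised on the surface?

[biɲɟəʒa]

The data show regressive place assimilation: /m/ → [n] before /d/; /ɲ/ → [n] before /l/; /ɳ/ → [ɴ] before /ɢ/. In each pair only place changes, matching the following consonant, while manner and voice stay constant.
/ɴ/ is a voiced uvular nasal. The following trigger /ɟ/ is palatal, so /ɴ/ must become palatal as well.
Changing only its place to palatal gives [ɲ] — the voiced palatal nasal.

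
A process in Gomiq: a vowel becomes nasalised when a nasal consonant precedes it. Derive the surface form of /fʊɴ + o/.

[fʊɴõ]

The vowel /o/ is adjacent to the preceding nasal /ɴ/, so it acquires [+nasal] and surfaces as [õ].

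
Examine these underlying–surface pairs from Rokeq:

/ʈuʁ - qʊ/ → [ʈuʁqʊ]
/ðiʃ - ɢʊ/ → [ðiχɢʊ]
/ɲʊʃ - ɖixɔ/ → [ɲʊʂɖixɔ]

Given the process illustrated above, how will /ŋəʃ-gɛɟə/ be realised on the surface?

[ŋəxgɛɟə]

The data show regressive place assimilation: /ʃ/ → [χ] before /ɢ/; /ʃ/ → [ʂ] before /ɖ/. In each pair only place changes, matching the following consonant, while manner and voice stay constant.
Nothing changes in [ʈuʁqʊ]: there the adjacent consonants already agree in place (/ʁ/ and /q/ are both uvular), so this form is consistent with the same rule.
/ʃ/ is a voiceless postalveolar fricative. The following trigger /g/ is velar, so /ʃ/ must become velar as well.
The voiceless velar fricative is [x], so /ʃ/ → [x].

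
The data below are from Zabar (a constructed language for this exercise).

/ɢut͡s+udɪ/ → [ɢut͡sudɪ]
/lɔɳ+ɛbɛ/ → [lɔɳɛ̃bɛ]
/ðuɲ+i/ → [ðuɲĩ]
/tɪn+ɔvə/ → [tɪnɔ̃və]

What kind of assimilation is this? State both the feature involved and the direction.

The vowel /ɛ/ surfaces as nasalised [ɛ̃] next to the preceding nasal /ɳ/ — it has acquired the [+nasal] feature of its neighbour.
Likewise in the remaining data: /i/ → [ĩ] after /ɲ/; /ɔ/ → [ɔ̃] after /n/ — each time a vowel is nasalised next to a preceding nasal.
No change occurs in [ɢut͡sudɪ] because the vowel at the boundary is adjacent to an oral consonant, not a nasal (/u/ next to /t͡s/).
Because the conditioning nasal is to the left of the vowel that changes, the process is progressive (perseverative).

progressive nasality assimilation (vowel nasalisation)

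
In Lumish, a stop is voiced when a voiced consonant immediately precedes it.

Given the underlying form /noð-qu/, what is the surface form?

[noðɢu]

The rule targets /q/ (voiceless uvular stop), which sits after the trigger /ð/ (voiced).
A voiced uvular stop is [ɢ], so the surface segment is [ɢ].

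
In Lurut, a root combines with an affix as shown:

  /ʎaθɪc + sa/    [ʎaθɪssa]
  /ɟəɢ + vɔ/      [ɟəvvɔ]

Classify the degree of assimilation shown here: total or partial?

Underlying /c/ is realised as [s] next to /s/; /s/ itself does not change.
The output [s] is identical to the trigger /s/ — every feature (place, manner, voicing) has been copied — so this is total assimilation.
The remaining alternation confirms this: /ɢ/ → [v] before /v/ — in each case the output is a copy of the following consonant.

total assimilation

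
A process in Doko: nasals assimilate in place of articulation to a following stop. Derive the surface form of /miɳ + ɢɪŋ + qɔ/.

/ɳ/ is a voiced retroflex nasal. The following trigger /ɢ/ is uvular, so /ɳ/ must become uvular as well.
The voiced uvular nasal is [ɴ], so /ɳ/ → [ɴ].
The same rule applies at the second boundary: /ŋ/ → [ɴ] next to /q/.

[miɴɢɪɴqɔ]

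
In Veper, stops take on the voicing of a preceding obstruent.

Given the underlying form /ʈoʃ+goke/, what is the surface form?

[ʈoʃkoke]

/g/ is a voiced velar stop. The preceding trigger /ʃ/ is voiceless, so /g/ must become voiceless as well.
A voiceless velar stop is [k], so the surface segment is [k].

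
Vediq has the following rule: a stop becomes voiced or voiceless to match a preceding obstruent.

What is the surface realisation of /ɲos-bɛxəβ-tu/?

The rule targets /b/ (voiced bilabial stop), which sits after the trigger /s/ (voiceless).
The voiceless bilabial stop is [p], so /b/ → [p].
The same rule applies at the second boundary: /t/ → [d] next to /β/.

[ɲospɛxəβdu]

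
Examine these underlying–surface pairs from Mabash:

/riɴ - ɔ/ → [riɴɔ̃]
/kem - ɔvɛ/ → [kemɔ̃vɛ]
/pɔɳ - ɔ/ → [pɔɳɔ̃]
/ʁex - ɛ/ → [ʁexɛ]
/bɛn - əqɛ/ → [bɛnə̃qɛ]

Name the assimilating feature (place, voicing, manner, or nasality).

The vowel /ɔ/ surfaces as nasalised [ɔ̃] next to the preceding nasal /ɴ/ — it has acquired the [+nasal] feature of its neighbour.
Likewise in the remaining data: /ɔ/ → [ɔ̃] after /m/; /ɔ/ → [ɔ̃] after /ɳ/; /ə/ → [ə̃] after /n/ — each time a vowel is nasalised next to a preceding nasal.
No change occurs in [ʁexɛ] because the vowel at the boundary is adjacent to an oral consonant, not a nasal (/ɛ/ next to /x/).

nasality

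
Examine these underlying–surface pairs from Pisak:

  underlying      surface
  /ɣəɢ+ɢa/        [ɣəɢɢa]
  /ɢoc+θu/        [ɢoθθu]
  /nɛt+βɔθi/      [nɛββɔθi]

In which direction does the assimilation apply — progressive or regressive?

Comparing underlying and surface forms, /c/ → [θ] is the alternation; the neighbouring /θ/ is constant.
The output [θ] is identical to the trigger /θ/ — every feature (place, manner, voicing) has been copied — so this is total assimilation.
The other form behaves the same way: /t/ → [β] before /β/ — in each case the output is a copy of the following consonant.
In [ɣəɢɢa] the two consonants at the boundary are already identical (/ɢ/ + /ɢ/), so the rule applies vacuously and nothing changes.
Since the segment that changes precedes the conditioning segment, the assimilation is regressive.

regressive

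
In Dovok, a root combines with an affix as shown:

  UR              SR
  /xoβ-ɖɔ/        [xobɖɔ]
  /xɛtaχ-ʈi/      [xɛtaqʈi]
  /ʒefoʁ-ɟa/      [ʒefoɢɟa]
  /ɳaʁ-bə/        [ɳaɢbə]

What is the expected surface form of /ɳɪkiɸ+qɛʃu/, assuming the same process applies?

[ɳɪkipqɛʃu]

The data show regressive manner assimilation: /β/ → [b] before /ɖ/; /χ/ → [q] before /ʈ/; /ʁ/ → [ɢ] before /ɟ/; /ʁ/ → [ɢ] before /b/. In each pair only manner changes, matching the following consonant, while place and voice stay constant.
The rule targets /ɸ/ (voiceless bilabial fricative), which sits before the trigger /q/ (stop).
A voiceless bilabial stop is [p], so the surface segment is [p].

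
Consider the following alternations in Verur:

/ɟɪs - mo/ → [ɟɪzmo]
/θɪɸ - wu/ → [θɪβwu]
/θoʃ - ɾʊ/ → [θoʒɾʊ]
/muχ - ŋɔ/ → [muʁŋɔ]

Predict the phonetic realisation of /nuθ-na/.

[nuðna]

The data show regressive voicing assimilation: /s/ → [z] before /m/; /ɸ/ → [β] before /w/; /ʃ/ → [ʒ] before /ɾ/; /χ/ → [ʁ] before /ŋ/. In each pair only voicing changes, matching the following consonant, while place and manner stay constant.
The rule targets /θ/ (voiceless dental fricative), which sits before the trigger /n/ (voiced).
The voiced dental fricative is [ð], so /θ/ → [ð].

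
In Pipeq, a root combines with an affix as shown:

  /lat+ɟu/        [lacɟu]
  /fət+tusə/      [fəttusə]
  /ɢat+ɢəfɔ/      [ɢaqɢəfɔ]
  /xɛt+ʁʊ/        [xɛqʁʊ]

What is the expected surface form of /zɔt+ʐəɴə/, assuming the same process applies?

The data show regressive place assimilation: /t/ → [c] before /ɟ/; /t/ → [q] before /ɢ/; /t/ → [q] before /ʁ/. In each pair only place changes, matching the following consonant, while manner and voice stay constant.
No alternation appears in [fəttusə]: there the adjacent consonants already agree in place (/t/ and /t/ are both alveolar), so this form is consistent with the same rule.
The rule targets /t/ (voiceless alveolar stop), which sits before the trigger /ʐ/ (retroflex).
A voiceless retroflex stop is [ʈ], so the surface segment is [ʈ].

[zɔʈʐəɴə]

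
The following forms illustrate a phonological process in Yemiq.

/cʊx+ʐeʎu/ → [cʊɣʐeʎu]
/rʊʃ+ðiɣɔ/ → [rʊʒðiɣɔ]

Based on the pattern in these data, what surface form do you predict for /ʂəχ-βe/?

[ʂəʁβe]

The data show regressive voicing assimilation: /x/ → [ɣ] before /ʐ/; /ʃ/ → [ʒ] before /ð/. In each pair only voicing changes, matching the following consonant, while place and manner stay constant.
The rule targets /χ/ (voiceless uvular fricative), which sits before the trigger /β/ (voiced).
Changing only its voicing to voiced gives [ʁ] — the voiced uvular fricative.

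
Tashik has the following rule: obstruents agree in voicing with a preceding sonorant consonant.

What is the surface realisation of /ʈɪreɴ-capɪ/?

[ʈɪreɴɟapɪ]

The rule targets /c/ (voiceless palatal stop), which sits after the trigger /ɴ/ (voiced).
Changing only its voicing to voiced gives [ɟ] — the voiced palatal stop.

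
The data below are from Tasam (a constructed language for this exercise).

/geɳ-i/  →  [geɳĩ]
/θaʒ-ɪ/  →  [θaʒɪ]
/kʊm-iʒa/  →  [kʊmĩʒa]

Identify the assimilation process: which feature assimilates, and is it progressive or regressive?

progressive nasality assimilation (vowel nasalisation)

The vowel /i/ surfaces as nasalised [ĩ] next to the preceding nasal /ɳ/ — it has acquired the [+nasal] feature of its neighbour.
The other form shows the same pattern: /i/ → [ĩ] after /m/ — each time a vowel is nasalised next to a preceding nasal.
No change occurs in [θaʒɪ] because the vowel at the boundary is adjacent to an oral consonant, not a nasal (/ɪ/ next to /ʒ/).
Because the conditioning nasal is to the left of the vowel that changes, the process is progressive (perseverative).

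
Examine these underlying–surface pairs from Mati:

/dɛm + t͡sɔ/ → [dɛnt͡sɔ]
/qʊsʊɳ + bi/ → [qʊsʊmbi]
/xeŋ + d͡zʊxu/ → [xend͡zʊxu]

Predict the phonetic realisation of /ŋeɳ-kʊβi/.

[ŋeŋkʊβi]

The data show regressive place assimilation: /m/ → [n] before /t͡s/; /ɳ/ → [m] before /b/; /ŋ/ → [n] before /d͡z/. In each pair only place changes, matching the following consonant, while manner and voice stay constant.
/ɳ/ is a voiced retroflex nasal. The following trigger /k/ is velar, so /ɳ/ must become velar as well.
A voiced velar nasal is [ŋ], so the surface segment is [ŋ].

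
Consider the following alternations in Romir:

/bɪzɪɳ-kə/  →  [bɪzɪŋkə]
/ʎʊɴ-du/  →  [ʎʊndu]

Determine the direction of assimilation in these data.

Comparing underlying and surface forms, /ɳ/ → [ŋ] is the alternation; the neighbouring /k/ is constant.
/ɳ/ is retroflex while /k/ is velar; the output [ŋ] is velar, matching the trigger — so the feature that spreads is place.
Checking the remaining alternation: /ɴ/ → [n] before /d/ (uvular → alveolar, matching alveolar) — only place changes, and always toward the following segment.
Since the segment that changes precedes the conditioning segment, the assimilation is regressive.

regressive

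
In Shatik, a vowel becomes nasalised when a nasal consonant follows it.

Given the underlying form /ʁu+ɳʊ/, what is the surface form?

The vowel /u/ is adjacent to the following nasal /ɳ/, so it acquires [+nasal] and surfaces as [ũ].

[ʁũɳʊ]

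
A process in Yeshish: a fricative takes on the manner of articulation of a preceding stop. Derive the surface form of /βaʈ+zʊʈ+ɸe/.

/z/ is a voiced alveolar fricative. The preceding trigger /ʈ/ is a stop, so /z/ must become a stop as well.
The voiced alveolar stop is [d], so /z/ → [d].
At the second juncture, /ɸ/ likewise becomes [p] adjacent to /ʈ/.

[βaʈdʊʈpe]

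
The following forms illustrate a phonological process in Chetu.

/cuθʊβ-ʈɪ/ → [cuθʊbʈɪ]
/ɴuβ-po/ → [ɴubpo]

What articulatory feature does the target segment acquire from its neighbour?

manner

Underlying /β/ is realised as [b] next to /ʈ/; /ʈ/ itself does not change.
/β/ is a fricative while /ʈ/ is a stop; the output [b] is a stop, matching the trigger — so the feature that spreads is manner.
The same holds elsewhere in the data: /β/ → [b] before /p/ (fricative → stop, matching a stop) — only manner changes, and always toward the following segment.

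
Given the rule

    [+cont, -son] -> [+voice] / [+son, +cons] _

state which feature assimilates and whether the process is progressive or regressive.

The structural change is [+voice], and the conditioning segment [+son, +cons] (a sonorant consonant) is itself voiced, so the target comes to share the voicing of its neighbour — voicing assimilation.
Since the environment is written before the underscore, the trigger precedes the target; the direction is progressive.

progressive voicing assimilation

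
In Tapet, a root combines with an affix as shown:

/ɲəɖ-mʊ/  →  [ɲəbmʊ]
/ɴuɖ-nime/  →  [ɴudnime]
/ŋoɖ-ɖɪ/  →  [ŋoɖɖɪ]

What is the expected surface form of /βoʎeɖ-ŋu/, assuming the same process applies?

[βoʎegŋu]

The data show regressive place assimilation: /ɖ/ → [b] before /m/; /ɖ/ → [d] before /n/. In each pair only place changes, matching the following consonant, while manner and voice stay constant.
No alternation appears in [ŋoɖɖɪ]: there the adjacent consonants already agree in place (/ɖ/ and /ɖ/ are both retroflex), so this form is consistent with the same rule.
The rule targets /ɖ/ (voiced retroflex stop), which sits before the trigger /ŋ/ (velar).
Changing only its place to velar gives [g] — the voiced velar stop.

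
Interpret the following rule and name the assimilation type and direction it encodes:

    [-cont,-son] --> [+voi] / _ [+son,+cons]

regressive voicing assimilation

The target ([-cont,-son], stops) acquires [+voi] next to a sonorant consonant ([+son,+cons]) — it takes on the voicing of its neighbour, so the feature that spreads is voicing.
Since the environment is written after the underscore, the trigger follows the target; the direction is regressive.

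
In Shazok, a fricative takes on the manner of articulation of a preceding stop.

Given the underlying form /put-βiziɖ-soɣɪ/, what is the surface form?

[putbiziɖtoɣɪ]

/β/ is a voiced bilabial fricative. The preceding trigger /t/ is a stop, so /β/ must become a stop as well.
A voiced bilabial stop is [b], so the surface segment is [b].
At the second juncture, /s/ likewise becomes [t] adjacent to /ɖ/.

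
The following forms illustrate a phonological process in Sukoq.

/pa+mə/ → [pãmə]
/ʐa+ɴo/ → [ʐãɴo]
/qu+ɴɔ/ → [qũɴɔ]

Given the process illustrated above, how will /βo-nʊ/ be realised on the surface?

[βõnʊ]

The data show regressive nasality assimilation (vowel nasalisation): /a/ → [ã] before /m/; /a/ → [ã] before /ɴ/; /u/ → [ũ] before /ɴ/ — a vowel is nasalised by an immediately following nasal consonant.
/o/ sits next to the nasal /n/ and is therefore nasalised to [õ].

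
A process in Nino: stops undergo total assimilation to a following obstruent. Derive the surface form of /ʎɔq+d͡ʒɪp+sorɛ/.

[ʎɔd͡ʒd͡ʒɪssorɛ]

/q/ is the segment targeted by the rule; it sits immediately before /d͡ʒ/, so it assimilates completely and surfaces as [d͡ʒ].
The same rule applies at the second boundary: /p/ → [s] next to /s/.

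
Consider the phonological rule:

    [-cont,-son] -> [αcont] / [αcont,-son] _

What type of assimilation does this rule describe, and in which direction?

progressive manner assimilation

The rule copies [cont] (continuancy) from the environment onto the target stops; since [±cont] encodes the stop/fricative manner contrast, the assimilating dimension is manner.
The conditioning segment sits to the left of the focus bar, meaning the trigger precedes the segment that changes — progressive assimilation.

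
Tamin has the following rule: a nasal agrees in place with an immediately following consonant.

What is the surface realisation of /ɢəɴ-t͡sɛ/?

[ɢənt͡sɛ]

The rule targets /ɴ/ (voiced uvular nasal), which sits before the trigger /t͡s/ (alveolar).
The voiced alveolar nasal is [n], so /ɴ/ → [n].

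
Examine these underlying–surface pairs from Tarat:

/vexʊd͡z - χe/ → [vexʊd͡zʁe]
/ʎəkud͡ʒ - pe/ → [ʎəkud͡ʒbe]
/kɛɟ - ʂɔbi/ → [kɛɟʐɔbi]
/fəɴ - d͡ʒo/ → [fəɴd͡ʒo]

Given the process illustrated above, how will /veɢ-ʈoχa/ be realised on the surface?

The data show progressive voicing assimilation: /χ/ → [ʁ] after /d͡z/; /p/ → [b] after /d͡ʒ/; /ʂ/ → [ʐ] after /ɟ/. In each pair only voicing changes, matching the preceding consonant, while place and manner stay constant.
Nothing changes in [fəɴd͡ʒo]: there the adjacent consonants already agree in voicing (/d͡ʒ/ and /ɴ/ are both voiced), so this form is consistent with the same rule.
/ʈ/ is a voiceless retroflex stop. The preceding trigger /ɢ/ is voiced, so /ʈ/ must become voiced as well.
Changing only its voicing to voiced gives [ɖ] — the voiced retroflex stop.

[veɢɖoχa]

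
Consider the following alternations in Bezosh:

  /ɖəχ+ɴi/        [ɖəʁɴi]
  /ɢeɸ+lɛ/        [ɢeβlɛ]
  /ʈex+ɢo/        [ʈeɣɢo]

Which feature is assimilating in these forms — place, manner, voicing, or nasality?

voicing

Underlying /χ/ is realised as [ʁ] next to /ɴ/; /ɴ/ itself does not change.
The change voiceless → voiced matches the voicing of the following /ɴ/, identifying this as voicing assimilation.
The same holds elsewhere in the data: /ɸ/ → [β] before /l/ (voiceless → voiced, matching voiced); /x/ → [ɣ] before /ɢ/ (voiceless → voiced, matching voiced) — only voicing changes, and always toward the following segment.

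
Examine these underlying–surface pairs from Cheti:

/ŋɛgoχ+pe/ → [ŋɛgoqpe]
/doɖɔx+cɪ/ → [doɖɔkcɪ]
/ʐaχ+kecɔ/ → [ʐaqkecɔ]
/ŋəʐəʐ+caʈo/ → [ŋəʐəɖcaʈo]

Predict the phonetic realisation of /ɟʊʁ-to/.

The data show regressive manner assimilation: /χ/ → [q] before /p/; /x/ → [k] before /c/; /χ/ → [q] before /k/; /ʐ/ → [ɖ] before /c/. In each pair only manner changes, matching the following consonant, while place and voice stay constant.
The rule targets /ʁ/ (voiced uvular fricative), which sits before the trigger /t/ (stop).
Changing only its manner to stop gives [ɢ] — the voiced uvular stop.

[ɟʊɢto]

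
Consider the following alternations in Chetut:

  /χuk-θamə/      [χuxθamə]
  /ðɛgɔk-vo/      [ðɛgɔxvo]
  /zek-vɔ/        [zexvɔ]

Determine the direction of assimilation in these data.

regressive

The segment that alternates is /k/, which surfaces as [x] when adjacent to /θ/.
The change stop → fricative matches the manner of the following /θ/, identifying this as manner assimilation.
The same holds elsewhere in the data: /k/ → [x] before /v/ (stop → fricative, matching a fricative) — only manner changes, and always toward the following segment.
Since the segment that changes precedes the conditioning segment, the assimilation is regressive.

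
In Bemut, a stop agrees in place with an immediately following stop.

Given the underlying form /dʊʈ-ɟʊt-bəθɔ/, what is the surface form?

/ʈ/ is a voiceless retroflex stop. The following trigger /ɟ/ is palatal, so /ʈ/ must become palatal as well.
Changing only its place to palatal gives [c] — the voiceless palatal stop.
The same rule applies at the second boundary: /t/ → [p] next to /b/.

[dʊcɟʊpbəθɔ]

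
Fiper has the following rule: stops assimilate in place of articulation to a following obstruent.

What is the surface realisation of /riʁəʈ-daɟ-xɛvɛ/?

The rule targets /ʈ/ (voiceless retroflex stop), which sits before the trigger /d/ (alveolar).
A voiceless alveolar stop is [t], so the surface segment is [t].
The same rule applies at the second boundary: /ɟ/ → [g] next to /x/.

[riʁətdagxɛvɛ]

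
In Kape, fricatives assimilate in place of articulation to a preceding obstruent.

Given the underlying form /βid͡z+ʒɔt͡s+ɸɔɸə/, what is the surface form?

[βid͡zzɔt͡ssɔɸə]

/ʒ/ is a voiced postalveolar fricative. The preceding trigger /d͡z/ is alveolar, so /ʒ/ must become alveolar as well.
The voiced alveolar fricative is [z], so /ʒ/ → [z].
At the second juncture, /ɸ/ likewise becomes [s] adjacent to /t͡s/.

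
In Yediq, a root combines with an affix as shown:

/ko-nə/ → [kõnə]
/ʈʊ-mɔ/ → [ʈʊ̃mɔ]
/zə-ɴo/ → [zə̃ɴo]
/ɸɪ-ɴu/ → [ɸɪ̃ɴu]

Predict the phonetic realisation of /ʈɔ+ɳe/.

[ʈɔ̃ɳe]

The data show regressive nasality assimilation (vowel nasalisation): /o/ → [õ] before /n/; /ʊ/ → [ʊ̃] before /m/; /ə/ → [ə̃] before /ɴ/; /ɪ/ → [ɪ̃] before /ɴ/ — a vowel is nasalised by an immediately following nasal consonant.
The vowel /ɔ/ is adjacent to the following nasal /ɳ/, so it acquires [+nasal] and surfaces as [ɔ̃].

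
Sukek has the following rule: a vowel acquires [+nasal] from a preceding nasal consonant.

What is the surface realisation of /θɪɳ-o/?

The vowel /o/ is adjacent to the preceding nasal /ɳ/, so it acquires [+nasal] and surfaces as [õ].

[θɪɳõ]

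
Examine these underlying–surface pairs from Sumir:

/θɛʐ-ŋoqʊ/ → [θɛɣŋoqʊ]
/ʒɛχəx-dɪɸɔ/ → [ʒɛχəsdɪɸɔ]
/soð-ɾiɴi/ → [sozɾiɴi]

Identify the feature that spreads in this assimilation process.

place

Comparing underlying and surface forms, /ʐ/ → [ɣ] is the alternation; the neighbouring /ŋ/ is constant.
/ʐ/ is retroflex while /ŋ/ is velar; the output [ɣ] is velar, matching the trigger — so the feature that spreads is place.
Checking the remaining alternations: /x/ → [s] before /d/ (velar → alveolar, matching alveolar); /ð/ → [z] before /ɾ/ (dental → alveolar, matching alveolar) — only place changes, and always toward the following segment.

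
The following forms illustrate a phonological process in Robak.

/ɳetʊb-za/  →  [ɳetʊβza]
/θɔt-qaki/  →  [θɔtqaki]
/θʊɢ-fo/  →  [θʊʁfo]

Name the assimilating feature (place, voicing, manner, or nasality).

manner

Comparing underlying and surface forms, /b/ → [β] is the alternation; the neighbouring /z/ is constant.
The change stop → fricative matches the manner of the following /z/, identifying this as manner assimilation.
Checking the remaining alternation: /ɢ/ → [ʁ] before /f/ (stop → fricative, matching a fricative) — only manner changes, and always toward the following segment.
Nothing changes in [θɔtqaki]: there the adjacent consonants already agree in manner (/t/ and /q/ are both stops), so this form is consistent with the same rule.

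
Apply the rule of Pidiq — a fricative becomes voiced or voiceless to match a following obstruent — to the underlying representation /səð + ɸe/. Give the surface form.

[səθɸe]

/ð/ is a voiced dental fricative. The following trigger /ɸ/ is voiceless, so /ð/ must become voiceless as well.
The voiceless dental fricative is [θ], so /ð/ → [θ].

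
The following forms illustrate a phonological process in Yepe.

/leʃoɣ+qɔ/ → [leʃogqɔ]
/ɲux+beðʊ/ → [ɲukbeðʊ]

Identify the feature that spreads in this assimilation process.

Underlying /ɣ/ is realised as [g] next to /q/; /q/ itself does not change.
The change fricative → stop matches the manner of the following /q/, identifying this as manner assimilation.
Checking the remaining alternation: /x/ → [k] before /b/ (fricative → stop, matching a stop) — only manner changes, and always toward the following segment.

manner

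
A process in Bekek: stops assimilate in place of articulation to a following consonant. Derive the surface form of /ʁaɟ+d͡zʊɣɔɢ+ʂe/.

[ʁadd͡zʊɣɔɖʂe]

The rule targets /ɟ/ (voiced palatal stop), which sits before the trigger /d͡z/ (alveolar).
A voiced alveolar stop is [d], so the surface segment is [d].
At the second juncture, /ɢ/ likewise becomes [ɖ] adjacent to /ʂ/.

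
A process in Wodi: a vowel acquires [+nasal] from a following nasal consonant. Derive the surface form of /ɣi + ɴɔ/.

[ɣĩɴɔ]

/i/ sits next to the nasal /ɴ/ and is therefore nasalised to [ĩ].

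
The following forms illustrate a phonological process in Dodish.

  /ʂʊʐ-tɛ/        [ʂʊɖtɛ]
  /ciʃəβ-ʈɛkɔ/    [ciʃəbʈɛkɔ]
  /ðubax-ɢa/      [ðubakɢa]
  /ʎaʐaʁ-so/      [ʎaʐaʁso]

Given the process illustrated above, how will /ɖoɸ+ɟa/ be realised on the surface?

[ɖopɟa]

The data show regressive manner assimilation: /ʐ/ → [ɖ] before /t/; /β/ → [b] before /ʈ/; /x/ → [k] before /ɢ/. In each pair only manner changes, matching the following consonant, while place and voice stay constant.
Nothing changes in [ʎaʐaʁso]: there the adjacent consonants already agree in manner (/ʁ/ and /s/ are both fricatives), so this form is consistent with the same rule.
The rule targets /ɸ/ (voiceless bilabial fricative), which sits before the trigger /ɟ/ (stop).
Changing only its manner to stop gives [p] — the voiceless bilabial stop.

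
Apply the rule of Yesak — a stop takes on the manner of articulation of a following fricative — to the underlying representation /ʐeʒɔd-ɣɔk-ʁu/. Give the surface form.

[ʐeʒɔzɣɔxʁu]

The rule targets /d/ (voiced alveolar stop), which sits before the trigger /ɣ/ (fricative).
A voiced alveolar fricative is [z], so the surface segment is [z].
At the second juncture, /k/ likewise becomes [x] adjacent to /ʁ/.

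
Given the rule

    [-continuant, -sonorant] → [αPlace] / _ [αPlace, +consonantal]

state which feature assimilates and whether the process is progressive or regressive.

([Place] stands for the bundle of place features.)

The shared variable α links the value of the place features (abbreviated [Place]) on the target to the same value on the neighbouring segment, so place is the feature that assimilates.
Since the environment is written after the underscore, the trigger follows the target; the direction is regressive.

regressive place assimilation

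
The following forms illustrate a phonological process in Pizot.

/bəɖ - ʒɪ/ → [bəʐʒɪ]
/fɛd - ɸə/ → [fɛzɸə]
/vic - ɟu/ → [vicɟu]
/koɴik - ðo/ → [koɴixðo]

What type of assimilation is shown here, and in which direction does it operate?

regressive manner assimilation

The segment that alternates is /ɖ/, which surfaces as [ʐ] when adjacent to /ʒ/.
/ɖ/ is a stop while /ʒ/ is a fricative; the output [ʐ] is a fricative, matching the trigger — so the feature that spreads is manner.
Place and voice are unchanged, so the assimilation is partial, not total.
The same holds elsewhere in the data: /d/ → [z] before /ɸ/ (stop → fricative, matching a fricative); /k/ → [x] before /ð/ (stop → fricative, matching a fricative) — only manner changes, and always toward the following segment.
Nothing changes in [vicɟu]: there the adjacent consonants already agree in manner (/c/ and /ɟ/ are both stops), so this form is consistent with the same rule.
The trigger is the following segment, so the direction is regressive (anticipatory).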